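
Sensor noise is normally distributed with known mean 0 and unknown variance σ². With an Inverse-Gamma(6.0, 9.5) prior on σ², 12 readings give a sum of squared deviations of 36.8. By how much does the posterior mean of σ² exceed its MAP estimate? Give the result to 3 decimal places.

0.390

Posterior: Inverse-Gamma(shape = 6.0+12/2 = 12.0, scale = 9.5+36.8/2 = 27.9).
Mode = β/(α+1) = 27.9/13.0 = 2.146.
Mean = β/(α−1) = 27.9/11.0 = 2.536.
Difference = 2.536 − 2.146 = 0.390.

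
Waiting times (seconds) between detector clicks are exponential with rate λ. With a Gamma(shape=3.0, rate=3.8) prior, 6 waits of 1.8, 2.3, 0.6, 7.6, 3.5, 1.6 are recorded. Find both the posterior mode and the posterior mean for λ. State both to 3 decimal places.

Σ times = 17.4. Posterior: Gamma(shape = 3.0+6 = 9.0, rate = 3.8+17.4 = 21.2).
Mode = (α−1)/β = 8.0/21.2 = 0.377.
Mean = α/β = 9.0/21.2 = 0.425.
Mean > mode: the posterior has a right tail.

posterior mode = 0.377, posterior mean = 0.425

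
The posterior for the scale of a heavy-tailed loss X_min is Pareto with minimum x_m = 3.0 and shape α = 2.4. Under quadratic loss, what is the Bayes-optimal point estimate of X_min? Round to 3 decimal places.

The Pareto density is strictly decreasing on [x_m, ∞), so the mode is x_m = 3.000.
Mean = α·x_m/(α−1) = 2.4·3.0/1.4 = 5.143.
Quadratic loss ⇒ the optimal estimator is the posterior mean.

5.143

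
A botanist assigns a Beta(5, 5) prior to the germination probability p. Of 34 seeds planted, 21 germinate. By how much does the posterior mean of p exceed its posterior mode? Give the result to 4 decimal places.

-0.0043

Posterior: Beta(5+21, 5+13) = Beta(26, 18).
Mode = (26−1)/(26+18−2) = 25/42 = 0.5952.
Mean = 26/(26+18) = 26/44 = 0.5909.
Difference = 0.5909 − 0.5952 = -0.0043.
The mean is pulled below the mode by the posterior's left skew.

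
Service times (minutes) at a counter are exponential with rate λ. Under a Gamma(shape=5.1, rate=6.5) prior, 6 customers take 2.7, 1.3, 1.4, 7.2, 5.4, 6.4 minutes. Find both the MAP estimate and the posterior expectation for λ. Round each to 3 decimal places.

Σ times = 24.4. Posterior: Gamma(shape = 5.1+6 = 11.1, rate = 6.5+24.4 = 30.9).
Mode = (α−1)/β = 10.1/30.9 = 0.327.
Mean = α/β = 11.1/30.9 = 0.359.

MAP = 0.327; posterior mean = 0.359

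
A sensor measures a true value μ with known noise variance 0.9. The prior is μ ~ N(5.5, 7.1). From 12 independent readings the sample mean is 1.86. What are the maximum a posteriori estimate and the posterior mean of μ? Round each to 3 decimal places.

MAP = 1.898, posterior mean = 1.898

Posterior for μ is Normal. Precision-weighted mean: (1/7.1·5.5 + 12/0.9·1.86) / (1/7.1 + 12/0.9) = 1.898.
A Normal posterior is symmetric, so mode = mean.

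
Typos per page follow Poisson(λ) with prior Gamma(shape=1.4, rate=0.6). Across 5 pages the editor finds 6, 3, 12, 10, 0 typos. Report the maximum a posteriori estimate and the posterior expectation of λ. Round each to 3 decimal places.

MAP: 5.607. Posterior mean: 5.786.

Σ counts = 31. Posterior: Gamma(shape = 1.4+31 = 32.4, rate = 0.6+5 = 5.6).
Mode = (α−1)/β = 31.4/5.6 = 5.607.
Mean = α/β = 32.4/5.6 = 5.786.
Mean > mode: the posterior has a right tail.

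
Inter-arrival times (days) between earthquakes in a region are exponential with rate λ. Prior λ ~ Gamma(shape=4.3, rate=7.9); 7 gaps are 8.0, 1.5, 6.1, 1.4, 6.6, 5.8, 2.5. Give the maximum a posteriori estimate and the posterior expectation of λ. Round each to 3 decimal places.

λ_MAP = 0.259, E[λ|data] = 0.284

Σ times = 31.9. Posterior: Gamma(shape = 4.3+7 = 11.3, rate = 7.9+31.9 = 39.8).
Mode = (α−1)/β = 10.3/39.8 = 0.259.
Mean = α/β = 11.3/39.8 = 0.284.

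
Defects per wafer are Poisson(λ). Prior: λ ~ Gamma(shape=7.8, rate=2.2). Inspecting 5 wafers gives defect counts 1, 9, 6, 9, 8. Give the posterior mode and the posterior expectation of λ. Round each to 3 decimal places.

Σ counts = 33. Posterior: Gamma(shape = 7.8+33 = 40.8, rate = 2.2+5 = 7.2).
Mode = (α−1)/β = 39.8/7.2 = 5.528.
Mean = α/β = 40.8/7.2 = 5.667.
The posterior is right-skewed, so the mean exceeds the mode.

MAP = 5.528, posterior mean = 5.667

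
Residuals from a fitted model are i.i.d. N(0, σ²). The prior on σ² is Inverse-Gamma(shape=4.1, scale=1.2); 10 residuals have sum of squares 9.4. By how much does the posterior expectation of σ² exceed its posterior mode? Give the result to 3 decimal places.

0.144

Posterior: Inverse-Gamma(shape = 4.1+10/2 = 9.1, scale = 1.2+9.4/2 = 5.9).
Mode = β/(α+1) = 5.9/10.1 = 0.584.
Mean = β/(α−1) = 5.9/8.1 = 0.728.
Difference = 0.728 − 0.584 = 0.144.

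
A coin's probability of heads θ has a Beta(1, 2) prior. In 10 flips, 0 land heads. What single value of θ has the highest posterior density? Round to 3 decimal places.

Posterior: Beta(1+0, 2+10) = Beta(1, 12).
Since α = 1 ≤ 1 and β > 1, the Beta density is monotone decreasing on [0,1]; the mode is at 0.
Mean = 1/(1+12) = 0.077.
This is the posterior mode — the MAP estimate.

0.000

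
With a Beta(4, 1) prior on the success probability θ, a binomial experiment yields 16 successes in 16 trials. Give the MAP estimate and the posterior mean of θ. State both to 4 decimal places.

Posterior: Beta(4+16, 1+0) = Beta(20, 1).
Since β = 1 ≤ 1 and α > 1, the Beta density is monotone increasing on [0,1]; the mode is at 1.
Mean = 20/(20+1) = 0.9524.
Left-skewed posterior ⇒ mean < mode.

MAP estimate = 1.0000, posterior mean = 0.9524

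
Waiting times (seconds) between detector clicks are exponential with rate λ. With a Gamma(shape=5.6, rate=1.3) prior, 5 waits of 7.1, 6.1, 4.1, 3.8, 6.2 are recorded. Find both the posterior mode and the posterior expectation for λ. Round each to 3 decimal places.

Σ times = 27.3. Posterior: Gamma(shape = 5.6+5 = 10.6, rate = 1.3+27.3 = 28.6).
Mode = (α−1)/β = 9.6/28.6 = 0.336.
Mean = α/β = 10.6/28.6 = 0.371.
The posterior is right-skewed, so the mean exceeds the mode.

MAP = 0.336; posterior mean = 0.371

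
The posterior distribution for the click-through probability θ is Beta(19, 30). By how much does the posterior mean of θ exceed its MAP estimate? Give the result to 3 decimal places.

0.005

Mode = (19−1)/(19+30−2) = 18/47 = 0.383.
Mean = 19/(19+30) = 19/49 = 0.388.
Difference = 0.388 − 0.383 = 0.005.
Mean > mode: the posterior has a right tail.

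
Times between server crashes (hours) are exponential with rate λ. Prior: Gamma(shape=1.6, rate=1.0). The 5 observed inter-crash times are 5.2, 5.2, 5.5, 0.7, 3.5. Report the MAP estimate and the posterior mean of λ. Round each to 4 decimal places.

Σ times = 20.1. Posterior: Gamma(shape = 1.6+5 = 6.6, rate = 1.0+20.1 = 21.1).
Mode = (α−1)/β = 5.6/21.1 = 0.2654.
Mean = α/β = 6.6/21.1 = 0.3128.

λ_MAP = 0.2654, E[λ|data] = 0.3128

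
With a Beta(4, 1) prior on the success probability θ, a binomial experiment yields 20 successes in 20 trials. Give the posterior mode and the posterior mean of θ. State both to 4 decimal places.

Posterior: Beta(4+20, 1+0) = Beta(24, 1).
Since β = 1 ≤ 1 and α > 1, the Beta density is monotone increasing on [0,1]; the mode is at 1.
Mean = 24/(24+1) = 0.9600.
The mean is pulled below the mode by the posterior's left skew.

MAP = 1.0000, posterior mean = 0.9600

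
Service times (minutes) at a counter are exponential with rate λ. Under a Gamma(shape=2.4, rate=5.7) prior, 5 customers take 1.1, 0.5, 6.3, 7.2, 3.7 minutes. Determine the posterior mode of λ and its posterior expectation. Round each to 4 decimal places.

Σ times = 18.8. Posterior: Gamma(shape = 2.4+5 = 7.4, rate = 5.7+18.8 = 24.5).
Mode = (α−1)/β = 6.4/24.5 = 0.2612.
Mean = α/β = 7.4/24.5 = 0.3020.

MAP = 0.2612; posterior mean = 0.3020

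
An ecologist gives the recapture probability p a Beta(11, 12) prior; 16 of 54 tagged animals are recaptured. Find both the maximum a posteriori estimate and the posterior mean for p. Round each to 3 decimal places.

Posterior: Beta(11+16, 12+38) = Beta(27, 50).
Mode = (27−1)/(27+50−2) = 26/75 = 0.347.
Mean = 27/(27+50) = 27/77 = 0.351.

MAP = 0.347, posterior mean = 0.351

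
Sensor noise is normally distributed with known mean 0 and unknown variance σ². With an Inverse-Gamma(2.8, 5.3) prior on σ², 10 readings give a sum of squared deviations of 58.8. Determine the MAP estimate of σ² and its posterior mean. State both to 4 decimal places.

MAP: 3.9432. Posterior mean: 5.1029.

Posterior: Inverse-Gamma(shape = 2.8+10/2 = 7.8, scale = 5.3+58.8/2 = 34.7).
Mode = β/(α+1) = 34.7/8.8 = 3.9432.
Mean = β/(α−1) = 34.7/6.8 = 5.1029.
Right-skewed posterior ⇒ mode < mean.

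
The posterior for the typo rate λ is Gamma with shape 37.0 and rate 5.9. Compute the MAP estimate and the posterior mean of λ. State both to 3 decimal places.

Mode = (α−1)/β = 36.0/5.9 = 6.102.
Mean = α/β = 37.0/5.9 = 6.271.
The mean is pulled above the mode by the posterior's right skew.

MAP = 6.102, posterior mean = 6.271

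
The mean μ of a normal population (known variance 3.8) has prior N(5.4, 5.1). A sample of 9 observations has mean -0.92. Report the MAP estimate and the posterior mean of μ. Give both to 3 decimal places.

MAP estimate = -0.437, posterior mean = -0.437

Posterior for μ is Normal. Precision-weighted mean: (1/5.1·5.4 + 9/3.8·-0.92) / (1/5.1 + 9/3.8) = -0.437.
A Normal posterior is symmetric, so mode = mean.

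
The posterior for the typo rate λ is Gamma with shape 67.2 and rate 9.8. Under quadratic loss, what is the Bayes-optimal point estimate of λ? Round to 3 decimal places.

6.857

Mode = (α−1)/β = 66.2/9.8 = 6.755.
Mean = α/β = 67.2/9.8 = 6.857.
Quadratic loss ⇒ the optimal estimator is the posterior mean.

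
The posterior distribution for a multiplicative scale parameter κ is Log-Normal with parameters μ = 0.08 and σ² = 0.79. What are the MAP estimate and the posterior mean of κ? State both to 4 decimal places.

MAP = 0.4916, posterior mean = 1.6080

Mode = exp(μ − σ²) = exp(-0.71) = 0.4916.
Mean = exp(μ + σ²/2) = exp(0.475) = 1.6080.
The mean is pulled above the mode by the posterior's right skew.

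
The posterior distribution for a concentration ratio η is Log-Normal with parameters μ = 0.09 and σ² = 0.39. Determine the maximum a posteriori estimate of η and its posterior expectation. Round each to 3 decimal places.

MAP = 0.741, posterior mean = 1.330

Mode = exp(μ − σ²) = exp(-0.30) = 0.741.
Mean = exp(μ + σ²/2) = exp(0.285) = 1.330.
Mean > mode: the posterior has a right tail.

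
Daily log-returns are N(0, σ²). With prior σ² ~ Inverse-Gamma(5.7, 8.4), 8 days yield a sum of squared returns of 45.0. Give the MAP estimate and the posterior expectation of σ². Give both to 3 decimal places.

σ²_MAP = 2.888, E[σ²|data] = 3.552

Posterior: Inverse-Gamma(shape = 5.7+8/2 = 9.7, scale = 8.4+45.0/2 = 30.9).
Mode = β/(α+1) = 30.9/10.7 = 2.888.
Mean = β/(α−1) = 30.9/8.7 = 3.552.
Mean > mode: the posterior has a right tail.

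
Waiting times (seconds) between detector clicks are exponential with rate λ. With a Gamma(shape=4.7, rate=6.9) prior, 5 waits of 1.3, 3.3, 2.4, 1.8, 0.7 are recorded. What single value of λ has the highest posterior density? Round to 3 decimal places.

0.530

Σ times = 9.5. Posterior: Gamma(shape = 4.7+5 = 9.7, rate = 6.9+9.5 = 16.4).
Mode = (α−1)/β = 8.7/16.4 = 0.530.
Mean = α/β = 9.7/16.4 = 0.591.
This is the posterior mode — the MAP estimate.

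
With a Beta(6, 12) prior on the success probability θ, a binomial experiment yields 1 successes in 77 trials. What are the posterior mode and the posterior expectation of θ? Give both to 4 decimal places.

Posterior: Beta(6+1, 12+76) = Beta(7, 88).
Mode = (7−1)/(7+88−2) = 6/93 = 0.0645.
Mean = 7/(7+88) = 7/95 = 0.0737.

MAP = 0.0645, posterior mean = 0.0737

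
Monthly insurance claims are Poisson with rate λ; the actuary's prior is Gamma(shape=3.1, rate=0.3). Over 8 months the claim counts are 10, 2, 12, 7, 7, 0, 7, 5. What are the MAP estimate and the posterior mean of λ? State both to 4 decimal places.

Σ counts = 50. Posterior: Gamma(shape = 3.1+50 = 53.1, rate = 0.3+8 = 8.3).
Mode = (α−1)/β = 52.1/8.3 = 6.2771.
Mean = α/β = 53.1/8.3 = 6.3976.
The posterior is right-skewed, so the mean exceeds the mode.

MAP estimate = 6.2771, posterior mean = 6.3976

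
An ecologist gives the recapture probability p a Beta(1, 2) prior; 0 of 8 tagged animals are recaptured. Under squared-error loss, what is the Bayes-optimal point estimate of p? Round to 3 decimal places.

Posterior: Beta(1+0, 2+8) = Beta(1, 10).
Since α = 1 ≤ 1 and β > 1, the Beta density is monotone decreasing on [0,1]; the mode is at 0.
Mean = 1/(1+10) = 0.091.
Squared-error loss ⇒ the optimal estimator is the posterior mean.

0.091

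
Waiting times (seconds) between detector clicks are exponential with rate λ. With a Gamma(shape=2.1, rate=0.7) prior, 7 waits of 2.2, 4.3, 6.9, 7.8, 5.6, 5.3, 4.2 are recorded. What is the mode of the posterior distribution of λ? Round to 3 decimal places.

Σ times = 36.3. Posterior: Gamma(shape = 2.1+7 = 9.1, rate = 0.7+36.3 = 37.0).
Mode = (α−1)/β = 8.1/37.0 = 0.219.
Mean = α/β = 9.1/37.0 = 0.246.
This is the posterior mode — the MAP estimate.

0.219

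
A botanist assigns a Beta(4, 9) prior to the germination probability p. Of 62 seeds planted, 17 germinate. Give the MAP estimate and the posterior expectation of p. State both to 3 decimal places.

Posterior: Beta(4+17, 9+45) = Beta(21, 54).
Mode = (21−1)/(21+54−2) = 20/73 = 0.274.
Mean = 21/(21+54) = 21/75 = 0.280.
The posterior is right-skewed, so the mean exceeds the mode.

MAP estimate = 0.274, posterior expectation = 0.280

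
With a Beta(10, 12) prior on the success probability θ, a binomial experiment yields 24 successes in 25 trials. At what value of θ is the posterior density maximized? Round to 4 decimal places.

0.7333

Posterior: Beta(10+24, 12+1) = Beta(34, 13).
Mode = (34−1)/(34+13−2) = 33/45 = 0.7333.
Mean = 34/(34+13) = 34/47 = 0.7234.
This is the posterior mode — the MAP estimate.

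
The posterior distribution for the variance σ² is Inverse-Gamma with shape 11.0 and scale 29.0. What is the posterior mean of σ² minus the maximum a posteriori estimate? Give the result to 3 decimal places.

0.483

Mode = β/(α+1) = 29.0/12.0 = 2.417.
Mean = β/(α−1) = 29.0/10.0 = 2.900.
Difference = 2.900 − 2.417 = 0.483.
The mean is pulled above the mode by the posterior's right skew.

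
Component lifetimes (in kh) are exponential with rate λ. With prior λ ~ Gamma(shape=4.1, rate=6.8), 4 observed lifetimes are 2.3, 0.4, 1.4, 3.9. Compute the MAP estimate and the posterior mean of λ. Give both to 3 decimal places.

MAP = 0.480, posterior mean = 0.547

Σ times = 8.0. Posterior: Gamma(shape = 4.1+4 = 8.1, rate = 6.8+8.0 = 14.8).
Mode = (α−1)/β = 7.1/14.8 = 0.480.
Mean = α/β = 8.1/14.8 = 0.547.
The posterior is right-skewed, so the mean exceeds the mode.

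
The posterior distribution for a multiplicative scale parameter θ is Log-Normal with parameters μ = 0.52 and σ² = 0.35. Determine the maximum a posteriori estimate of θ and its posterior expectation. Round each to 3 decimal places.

MAP = 1.185, posterior mean = 2.004

Mode = exp(μ − σ²) = exp(0.17) = 1.185.
Mean = exp(μ + σ²/2) = exp(0.695) = 2.004.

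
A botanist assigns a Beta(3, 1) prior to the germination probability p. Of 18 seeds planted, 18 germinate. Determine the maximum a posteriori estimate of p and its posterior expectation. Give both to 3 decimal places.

MAP = 1.000, posterior mean = 0.955

Posterior: Beta(3+18, 1+0) = Beta(21, 1).
Since β = 1 ≤ 1 and α > 1, the Beta density is monotone increasing on [0,1]; the mode is at 1.
Mean = 21/(21+1) = 0.955.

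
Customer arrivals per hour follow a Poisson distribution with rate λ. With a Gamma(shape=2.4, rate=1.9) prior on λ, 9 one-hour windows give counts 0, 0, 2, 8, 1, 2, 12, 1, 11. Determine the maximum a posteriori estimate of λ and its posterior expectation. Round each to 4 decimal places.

Σ counts = 37. Posterior: Gamma(shape = 2.4+37 = 39.4, rate = 1.9+9 = 10.9).
Mode = (α−1)/β = 38.4/10.9 = 3.5229.
Mean = α/β = 39.4/10.9 = 3.6147.
Mean > mode: the posterior has a right tail.

maximum a posteriori estimate = 3.5229, posterior expectation = 3.6147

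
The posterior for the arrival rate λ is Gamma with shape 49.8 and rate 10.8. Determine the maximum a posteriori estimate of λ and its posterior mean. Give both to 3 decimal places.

maximum a posteriori estimate = 4.519, posterior mean = 4.611

Mode = (α−1)/β = 48.8/10.8 = 4.519.
Mean = α/β = 49.8/10.8 = 4.611.
Mean > mode: the posterior has a right tail.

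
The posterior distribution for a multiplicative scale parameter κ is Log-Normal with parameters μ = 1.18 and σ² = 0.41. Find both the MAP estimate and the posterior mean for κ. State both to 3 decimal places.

Mode = exp(μ − σ²) = exp(0.77) = 2.160.
Mean = exp(μ + σ²/2) = exp(1.385) = 3.995.
Right-skewed posterior ⇒ mode < mean.

MAP: 2.160. Posterior mean: 3.995.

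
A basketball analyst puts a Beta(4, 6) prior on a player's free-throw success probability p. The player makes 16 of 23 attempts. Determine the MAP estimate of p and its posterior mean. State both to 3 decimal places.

MAP: 0.613. Posterior mean: 0.606.

Posterior: Beta(4+16, 6+7) = Beta(20, 13).
Mode = (20−1)/(20+13−2) = 19/31 = 0.613.
Mean = 20/(20+13) = 20/33 = 0.606.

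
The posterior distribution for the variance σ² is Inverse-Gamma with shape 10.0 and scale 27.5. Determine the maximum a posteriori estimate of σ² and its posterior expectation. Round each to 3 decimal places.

Mode = β/(α+1) = 27.5/11.0 = 2.500.
Mean = β/(α−1) = 27.5/9.0 = 3.056.

σ²_MAP = 2.500, E[σ²|data] = 3.056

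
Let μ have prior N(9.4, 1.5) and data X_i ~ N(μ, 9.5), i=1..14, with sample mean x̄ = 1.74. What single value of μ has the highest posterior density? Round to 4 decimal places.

4.1259

Posterior for μ is Normal. Precision-weighted mean: (1/1.5·9.4 + 14/9.5·1.74) / (1/1.5 + 14/9.5) = 4.1259.
A Normal posterior is symmetric, so mode = mean.
This is the posterior mode — the MAP estimate.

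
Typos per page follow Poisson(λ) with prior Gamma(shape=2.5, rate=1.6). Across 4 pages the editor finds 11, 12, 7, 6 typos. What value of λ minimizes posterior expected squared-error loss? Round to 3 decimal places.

6.875

Σ counts = 36. Posterior: Gamma(shape = 2.5+36 = 38.5, rate = 1.6+4 = 5.6).
Mode = (α−1)/β = 37.5/5.6 = 6.696.
Mean = α/β = 38.5/5.6 = 6.875.
Squared-error loss ⇒ the optimal estimator is the posterior mean.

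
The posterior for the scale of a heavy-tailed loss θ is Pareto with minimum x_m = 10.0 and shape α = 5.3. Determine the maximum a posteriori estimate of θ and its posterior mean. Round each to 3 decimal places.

The Pareto density is strictly decreasing on [x_m, ∞), so the mode is x_m = 10.000.
Mean = α·x_m/(α−1) = 5.3·10.0/4.3 = 12.326.

MAP: 10.000. Posterior mean: 12.326.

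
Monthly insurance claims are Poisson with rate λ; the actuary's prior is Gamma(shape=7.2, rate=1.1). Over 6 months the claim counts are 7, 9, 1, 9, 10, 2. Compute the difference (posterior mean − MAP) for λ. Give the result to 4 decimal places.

0.1408

Σ counts = 38. Posterior: Gamma(shape = 7.2+38 = 45.2, rate = 1.1+6 = 7.1).
Mode = (α−1)/β = 44.2/7.1 = 6.2254.
Mean = α/β = 45.2/7.1 = 6.3662.
Difference = 6.3662 − 6.2254 = 0.1408.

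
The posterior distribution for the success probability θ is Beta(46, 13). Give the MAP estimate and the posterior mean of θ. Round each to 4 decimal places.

Mode = (46−1)/(46+13−2) = 45/57 = 0.7895.
Mean = 46/(46+13) = 46/59 = 0.7797.

MAP: 0.7895. Posterior mean: 0.7797.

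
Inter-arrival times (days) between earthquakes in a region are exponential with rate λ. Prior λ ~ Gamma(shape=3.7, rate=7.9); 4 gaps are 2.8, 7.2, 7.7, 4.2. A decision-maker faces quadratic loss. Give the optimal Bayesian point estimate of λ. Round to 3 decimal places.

Σ times = 21.9. Posterior: Gamma(shape = 3.7+4 = 7.7, rate = 7.9+21.9 = 29.8).
Mode = (α−1)/β = 6.7/29.8 = 0.225.
Mean = α/β = 7.7/29.8 = 0.258.
Quadratic loss ⇒ the optimal estimator is the posterior mean.

0.258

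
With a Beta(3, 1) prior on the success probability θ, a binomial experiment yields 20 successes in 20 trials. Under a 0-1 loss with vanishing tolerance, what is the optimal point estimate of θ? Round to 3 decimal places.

1.000

Posterior: Beta(3+20, 1+0) = Beta(23, 1).
Since β = 1 ≤ 1 and α > 1, the Beta density is monotone increasing on [0,1]; the mode is at 1.
Mean = 23/(23+1) = 0.958.
This is the posterior mode — the MAP estimate.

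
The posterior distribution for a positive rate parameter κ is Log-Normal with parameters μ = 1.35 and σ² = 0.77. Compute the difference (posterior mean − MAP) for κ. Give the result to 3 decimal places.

3.883

Mode = exp(μ − σ²) = exp(0.58) = 1.786.
Mean = exp(μ + σ²/2) = exp(1.735) = 5.669.
Difference = 5.669 − 1.786 = 3.883.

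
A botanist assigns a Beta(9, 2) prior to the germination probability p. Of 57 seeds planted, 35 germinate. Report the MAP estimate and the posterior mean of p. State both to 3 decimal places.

MAP: 0.652. Posterior mean: 0.647.

Posterior: Beta(9+35, 2+22) = Beta(44, 24).
Mode = (44−1)/(44+24−2) = 43/66 = 0.652.
Mean = 44/(44+24) = 44/68 = 0.647.
Mode > mean: the posterior has a left tail.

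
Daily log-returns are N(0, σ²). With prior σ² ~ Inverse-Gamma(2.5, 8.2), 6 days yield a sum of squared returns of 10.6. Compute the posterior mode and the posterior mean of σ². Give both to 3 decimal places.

Posterior: Inverse-Gamma(shape = 2.5+6/2 = 5.5, scale = 8.2+10.6/2 = 13.5).
Mode = β/(α+1) = 13.5/6.5 = 2.077.
Mean = β/(α−1) = 13.5/4.5 = 3.000.

MAP = 2.077; posterior mean = 3.000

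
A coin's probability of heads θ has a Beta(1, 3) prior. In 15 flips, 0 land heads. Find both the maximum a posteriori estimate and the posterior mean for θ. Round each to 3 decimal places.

Posterior: Beta(1+0, 3+15) = Beta(1, 18).
Since α = 1 ≤ 1 and β > 1, the Beta density is monotone decreasing on [0,1]; the mode is at 0.
Mean = 1/(1+18) = 0.053.
The posterior is right-skewed, so the mean exceeds the mode.

maximum a posteriori estimate = 0.000, posterior mean = 0.053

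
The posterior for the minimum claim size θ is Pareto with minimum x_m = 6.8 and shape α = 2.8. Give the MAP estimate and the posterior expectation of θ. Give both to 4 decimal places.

MAP = 6.8000; posterior mean = 10.5778

The Pareto density is strictly decreasing on [x_m, ∞), so the mode is x_m = 6.8000.
Mean = α·x_m/(α−1) = 2.8·6.8/1.8 = 10.5778.
The posterior is right-skewed, so the mean exceeds the mode.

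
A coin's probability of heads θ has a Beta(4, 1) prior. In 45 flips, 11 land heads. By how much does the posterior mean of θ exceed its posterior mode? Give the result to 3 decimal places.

Posterior: Beta(4+11, 1+34) = Beta(15, 35).
Mode = (15−1)/(15+35−2) = 14/48 = 0.292.
Mean = 15/(15+35) = 15/50 = 0.300.
Difference = 0.300 − 0.292 = 0.008.
The posterior is right-skewed, so the mean exceeds the mode.

0.008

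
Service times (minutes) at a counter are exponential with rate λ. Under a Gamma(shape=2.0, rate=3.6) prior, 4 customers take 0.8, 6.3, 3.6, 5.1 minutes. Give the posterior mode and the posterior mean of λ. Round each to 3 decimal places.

MAP: 0.258. Posterior mean: 0.309.

Σ times = 15.8. Posterior: Gamma(shape = 2.0+4 = 6.0, rate = 3.6+15.8 = 19.4).
Mode = (α−1)/β = 5.0/19.4 = 0.258.
Mean = α/β = 6.0/19.4 = 0.309.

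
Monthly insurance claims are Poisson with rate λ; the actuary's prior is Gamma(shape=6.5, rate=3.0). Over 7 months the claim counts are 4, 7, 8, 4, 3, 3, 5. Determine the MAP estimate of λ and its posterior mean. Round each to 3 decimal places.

Σ counts = 34. Posterior: Gamma(shape = 6.5+34 = 40.5, rate = 3.0+7 = 10.0).
Mode = (α−1)/β = 39.5/10.0 = 3.950.
Mean = α/β = 40.5/10.0 = 4.050.
Right-skewed posterior ⇒ mode < mean.

MAP = 3.950; posterior mean = 4.050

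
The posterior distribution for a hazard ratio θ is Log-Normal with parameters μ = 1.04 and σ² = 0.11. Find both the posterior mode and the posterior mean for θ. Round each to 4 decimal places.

Mode = exp(μ − σ²) = exp(0.93) = 2.5345.
Mean = exp(μ + σ²/2) = exp(1.095) = 2.9892.
The posterior is right-skewed, so the mean exceeds the mode.

MAP = 2.5345, posterior mean = 2.9892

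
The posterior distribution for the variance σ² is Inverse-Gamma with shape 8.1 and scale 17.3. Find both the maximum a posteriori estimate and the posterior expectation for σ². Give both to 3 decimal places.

Mode = β/(α+1) = 17.3/9.1 = 1.901.
Mean = β/(α−1) = 17.3/7.1 = 2.437.

MAP = 1.901, posterior mean = 2.437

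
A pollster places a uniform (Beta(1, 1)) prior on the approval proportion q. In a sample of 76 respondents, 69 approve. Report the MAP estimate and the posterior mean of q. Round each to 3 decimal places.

MAP estimate = 0.908, posterior mean = 0.897

Posterior: Beta(1+69, 1+7) = Beta(70, 8).
Mode = (70−1)/(70+8−2) = 69/76 = 0.908.
With a flat prior the MAP equals the MLE, 69/76.
Mean = 70/(70+8) = 70/78 = 0.897.
Mode > mean: the posterior has a left tail.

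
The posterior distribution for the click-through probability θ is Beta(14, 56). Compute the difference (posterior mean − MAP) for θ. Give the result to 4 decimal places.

0.0088

Mode = (14−1)/(14+56−2) = 13/68 = 0.1912.
Mean = 14/(14+56) = 14/70 = 0.2000.
Difference = 0.2000 − 0.1912 = 0.0088.
The posterior is right-skewed, so the mean exceeds the mode.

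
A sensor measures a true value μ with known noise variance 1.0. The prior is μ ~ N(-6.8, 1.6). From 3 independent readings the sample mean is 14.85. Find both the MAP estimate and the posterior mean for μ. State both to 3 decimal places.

Posterior for μ is Normal. Precision-weighted mean: (1/1.6·-6.8 + 3/1.0·14.85) / (1/1.6 + 3/1.0) = 11.117.
A Normal posterior is symmetric, so mode = mean.

MAP = 11.117; posterior mean = 11.117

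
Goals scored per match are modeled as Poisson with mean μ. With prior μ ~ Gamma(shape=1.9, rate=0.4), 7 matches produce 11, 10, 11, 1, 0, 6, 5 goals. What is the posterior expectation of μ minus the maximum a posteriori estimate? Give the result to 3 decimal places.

Σ counts = 44. Posterior: Gamma(shape = 1.9+44 = 45.9, rate = 0.4+7 = 7.4).
Mode = (α−1)/β = 44.9/7.4 = 6.068.
Mean = α/β = 45.9/7.4 = 6.203.
Difference = 6.203 − 6.068 = 0.135.

0.135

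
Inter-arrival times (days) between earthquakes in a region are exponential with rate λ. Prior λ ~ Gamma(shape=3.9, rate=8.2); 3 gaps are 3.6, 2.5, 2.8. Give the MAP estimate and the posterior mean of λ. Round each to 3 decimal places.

MAP: 0.345. Posterior mean: 0.404.

Σ times = 8.9. Posterior: Gamma(shape = 3.9+3 = 6.9, rate = 8.2+8.9 = 17.1).
Mode = (α−1)/β = 5.9/17.1 = 0.345.
Mean = α/β = 6.9/17.1 = 0.404.
The posterior is right-skewed, so the mean exceeds the mode.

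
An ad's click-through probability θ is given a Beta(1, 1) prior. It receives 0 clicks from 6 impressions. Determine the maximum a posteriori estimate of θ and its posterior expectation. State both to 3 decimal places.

θ_MAP = 0.000, E[θ|data] = 0.125

Posterior: Beta(1+0, 1+6) = Beta(1, 7).
Since α = 1 ≤ 1 and β > 1, the Beta density is monotone decreasing on [0,1]; the mode is at 0.
Mean = 1/(1+7) = 0.125.
The mean is pulled above the mode by the posterior's right skew.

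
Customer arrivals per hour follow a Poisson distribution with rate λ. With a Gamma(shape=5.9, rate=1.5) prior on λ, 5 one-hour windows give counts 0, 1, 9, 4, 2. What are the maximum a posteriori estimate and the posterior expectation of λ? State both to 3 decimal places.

Σ counts = 16. Posterior: Gamma(shape = 5.9+16 = 21.9, rate = 1.5+5 = 6.5).
Mode = (α−1)/β = 20.9/6.5 = 3.215.
Mean = α/β = 21.9/6.5 = 3.369.

MAP = 3.215, posterior mean = 3.369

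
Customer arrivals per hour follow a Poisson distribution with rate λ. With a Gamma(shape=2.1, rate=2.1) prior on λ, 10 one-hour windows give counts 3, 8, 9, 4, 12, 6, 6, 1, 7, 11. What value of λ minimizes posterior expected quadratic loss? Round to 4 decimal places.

5.7107

Σ counts = 67. Posterior: Gamma(shape = 2.1+67 = 69.1, rate = 2.1+10 = 12.1).
Mode = (α−1)/β = 68.1/12.1 = 5.6281.
Mean = α/β = 69.1/12.1 = 5.7107.
Quadratic loss ⇒ the optimal estimator is the posterior mean.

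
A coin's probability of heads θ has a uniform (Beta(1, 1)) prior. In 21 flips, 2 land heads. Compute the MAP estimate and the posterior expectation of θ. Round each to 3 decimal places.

Posterior: Beta(1+2, 1+19) = Beta(3, 20).
Mode = (3−1)/(3+20−2) = 2/21 = 0.095.
With a flat prior the MAP equals the MLE, 2/21.
Mean = 3/(3+20) = 3/23 = 0.130.
Mean > mode: the posterior has a right tail.

MAP = 0.095, posterior mean = 0.130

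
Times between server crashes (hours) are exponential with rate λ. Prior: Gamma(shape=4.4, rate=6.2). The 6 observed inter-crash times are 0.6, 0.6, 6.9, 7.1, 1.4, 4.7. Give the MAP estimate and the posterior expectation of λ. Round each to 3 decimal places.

MAP: 0.342. Posterior mean: 0.378.

Σ times = 21.3. Posterior: Gamma(shape = 4.4+6 = 10.4, rate = 6.2+21.3 = 27.5).
Mode = (α−1)/β = 9.4/27.5 = 0.342.
Mean = α/β = 10.4/27.5 = 0.378.
The posterior is right-skewed, so the mean exceeds the mode.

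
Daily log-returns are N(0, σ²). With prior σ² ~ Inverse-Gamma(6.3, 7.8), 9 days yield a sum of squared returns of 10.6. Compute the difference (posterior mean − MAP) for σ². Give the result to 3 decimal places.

0.227

Posterior: Inverse-Gamma(shape = 6.3+9/2 = 10.8, scale = 7.8+10.6/2 = 13.1).
Mode = β/(α+1) = 13.1/11.8 = 1.110.
Mean = β/(α−1) = 13.1/9.8 = 1.337.
Difference = 1.337 − 1.110 = 0.227.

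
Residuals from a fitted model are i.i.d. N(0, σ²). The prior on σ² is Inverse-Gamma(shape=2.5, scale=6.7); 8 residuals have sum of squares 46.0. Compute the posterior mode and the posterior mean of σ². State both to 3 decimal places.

Posterior: Inverse-Gamma(shape = 2.5+8/2 = 6.5, scale = 6.7+46.0/2 = 29.7).
Mode = β/(α+1) = 29.7/7.5 = 3.960.
Mean = β/(α−1) = 29.7/5.5 = 5.400.

MAP: 3.960. Posterior mean: 5.400.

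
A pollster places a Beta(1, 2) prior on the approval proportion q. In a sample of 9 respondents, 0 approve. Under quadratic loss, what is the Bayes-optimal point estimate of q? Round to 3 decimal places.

Posterior: Beta(1+0, 2+9) = Beta(1, 11).
Since α = 1 ≤ 1 and β > 1, the Beta density is monotone decreasing on [0,1]; the mode is at 0.
Mean = 1/(1+11) = 0.083.
Quadratic loss ⇒ the optimal estimator is the posterior mean.

0.083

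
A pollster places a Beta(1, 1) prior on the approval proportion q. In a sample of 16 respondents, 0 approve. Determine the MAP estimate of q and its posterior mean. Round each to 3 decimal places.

Posterior: Beta(1+0, 1+16) = Beta(1, 17).
Since α = 1 ≤ 1 and β > 1, the Beta density is monotone decreasing on [0,1]; the mode is at 0.
Mean = 1/(1+17) = 0.056.

MAP estimate = 0.000, posterior mean = 0.056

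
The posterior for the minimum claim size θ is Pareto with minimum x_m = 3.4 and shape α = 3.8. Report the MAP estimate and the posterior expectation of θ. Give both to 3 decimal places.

MAP = 3.400; posterior mean = 4.614

The Pareto density is strictly decreasing on [x_m, ∞), so the mode is x_m = 3.400.
Mean = α·x_m/(α−1) = 3.8·3.4/2.8 = 4.614.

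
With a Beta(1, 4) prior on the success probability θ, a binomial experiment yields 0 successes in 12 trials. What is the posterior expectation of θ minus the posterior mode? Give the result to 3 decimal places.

Posterior: Beta(1+0, 4+12) = Beta(1, 16).
Since α = 1 ≤ 1 and β > 1, the Beta density is monotone decreasing on [0,1]; the mode is at 0.
Mean = 1/(1+16) = 0.059.
Difference = 0.059 − 0.000 = 0.059.

0.059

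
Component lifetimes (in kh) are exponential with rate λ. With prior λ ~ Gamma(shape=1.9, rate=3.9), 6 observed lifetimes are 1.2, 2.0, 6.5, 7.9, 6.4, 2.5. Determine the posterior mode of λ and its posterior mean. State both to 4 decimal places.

Σ times = 26.5. Posterior: Gamma(shape = 1.9+6 = 7.9, rate = 3.9+26.5 = 30.4).
Mode = (α−1)/β = 6.9/30.4 = 0.2270.
Mean = α/β = 7.9/30.4 = 0.2599.

posterior mode = 0.2270, posterior mean = 0.2599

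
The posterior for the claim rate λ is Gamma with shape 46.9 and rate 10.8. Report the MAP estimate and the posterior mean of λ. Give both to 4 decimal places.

Mode = (α−1)/β = 45.9/10.8 = 4.2500.
Mean = α/β = 46.9/10.8 = 4.3426.
Right-skewed posterior ⇒ mode < mean.

λ_MAP = 4.2500, E[λ|data] = 4.3426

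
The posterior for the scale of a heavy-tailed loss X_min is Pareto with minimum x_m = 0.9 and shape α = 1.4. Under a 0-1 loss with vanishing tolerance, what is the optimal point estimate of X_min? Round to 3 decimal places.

The Pareto density is strictly decreasing on [x_m, ∞), so the mode is x_m = 0.900.
Mean = α·x_m/(α−1) = 1.4·0.9/0.4 = 3.150.
This is the posterior mode — the MAP estimate.

0.900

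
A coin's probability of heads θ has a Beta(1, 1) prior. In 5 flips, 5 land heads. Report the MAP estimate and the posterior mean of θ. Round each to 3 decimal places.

Posterior: Beta(1+5, 1+0) = Beta(6, 1).
Since β = 1 ≤ 1 and α > 1, the Beta density is monotone increasing on [0,1]; the mode is at 1.
Mean = 6/(6+1) = 0.857.
The mean is pulled below the mode by the posterior's left skew.

MAP estimate = 1.000, posterior mean = 0.857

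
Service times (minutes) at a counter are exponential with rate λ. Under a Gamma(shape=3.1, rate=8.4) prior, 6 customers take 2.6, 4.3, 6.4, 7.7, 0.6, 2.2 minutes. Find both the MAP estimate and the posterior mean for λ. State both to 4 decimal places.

MAP = 0.2516, posterior mean = 0.2826

Σ times = 23.8. Posterior: Gamma(shape = 3.1+6 = 9.1, rate = 8.4+23.8 = 32.2).
Mode = (α−1)/β = 8.1/32.2 = 0.2516.
Mean = α/β = 9.1/32.2 = 0.2826.
The posterior is right-skewed, so the mean exceeds the mode.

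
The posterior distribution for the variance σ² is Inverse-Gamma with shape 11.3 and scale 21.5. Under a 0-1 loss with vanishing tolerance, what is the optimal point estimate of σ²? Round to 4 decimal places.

1.7480

Mode = β/(α+1) = 21.5/12.3 = 1.7480.
Mean = β/(α−1) = 21.5/10.3 = 2.0874.
This is the posterior mode — the MAP estimate.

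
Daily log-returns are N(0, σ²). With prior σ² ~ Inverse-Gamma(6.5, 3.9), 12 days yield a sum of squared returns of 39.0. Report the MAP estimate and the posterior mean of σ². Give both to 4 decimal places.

Posterior: Inverse-Gamma(shape = 6.5+12/2 = 12.5, scale = 3.9+39.0/2 = 23.4).
Mode = β/(α+1) = 23.4/13.5 = 1.7333.
Mean = β/(α−1) = 23.4/11.5 = 2.0348.
The posterior is right-skewed, so the mean exceeds the mode.

MAP estimate = 1.7333, posterior mean = 2.0348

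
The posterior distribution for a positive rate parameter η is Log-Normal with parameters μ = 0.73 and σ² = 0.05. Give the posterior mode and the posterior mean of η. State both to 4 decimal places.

Mode = exp(μ − σ²) = exp(0.68) = 1.9739.
Mean = exp(μ + σ²/2) = exp(0.755) = 2.1276.

MAP = 1.9739, posterior mean = 2.1276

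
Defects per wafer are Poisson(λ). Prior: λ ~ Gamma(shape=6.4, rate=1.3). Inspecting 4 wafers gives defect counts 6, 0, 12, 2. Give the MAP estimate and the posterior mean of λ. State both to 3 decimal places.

Σ counts = 20. Posterior: Gamma(shape = 6.4+20 = 26.4, rate = 1.3+4 = 5.3).
Mode = (α−1)/β = 25.4/5.3 = 4.792.
Mean = α/β = 26.4/5.3 = 4.981.
The mean is pulled above the mode by the posterior's right skew.

MAP = 4.792, posterior mean = 4.981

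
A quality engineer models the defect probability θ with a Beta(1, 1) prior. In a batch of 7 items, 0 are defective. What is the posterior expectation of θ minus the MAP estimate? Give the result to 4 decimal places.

Posterior: Beta(1+0, 1+7) = Beta(1, 8).
Since α = 1 ≤ 1 and β > 1, the Beta density is monotone decreasing on [0,1]; the mode is at 0.
Mean = 1/(1+8) = 0.1111.
Difference = 0.1111 − 0.0000 = 0.1111.
The posterior is right-skewed, so the mean exceeds the mode.

0.1111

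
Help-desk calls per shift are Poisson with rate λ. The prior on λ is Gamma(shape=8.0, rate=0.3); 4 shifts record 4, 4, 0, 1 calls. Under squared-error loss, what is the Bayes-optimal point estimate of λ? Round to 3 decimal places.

Σ counts = 9. Posterior: Gamma(shape = 8.0+9 = 17.0, rate = 0.3+4 = 4.3).
Mode = (α−1)/β = 16.0/4.3 = 3.721.
Mean = α/β = 17.0/4.3 = 3.953.
Squared-error loss ⇒ the optimal estimator is the posterior mean.

3.953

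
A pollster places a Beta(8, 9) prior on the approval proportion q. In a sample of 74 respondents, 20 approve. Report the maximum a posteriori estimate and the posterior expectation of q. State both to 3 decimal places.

maximum a posteriori estimate = 0.303, posterior expectation = 0.308

Posterior: Beta(8+20, 9+54) = Beta(28, 63).
Mode = (28−1)/(28+63−2) = 27/89 = 0.303.
Mean = 28/(28+63) = 28/91 = 0.308.
The mean is pulled above the mode by the posterior's right skew.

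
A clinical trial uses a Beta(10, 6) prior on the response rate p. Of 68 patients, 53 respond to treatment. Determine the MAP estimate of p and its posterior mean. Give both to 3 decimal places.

Posterior: Beta(10+53, 6+15) = Beta(63, 21).
Mode = (63−1)/(63+21−2) = 62/82 = 0.756.
Mean = 63/(63+21) = 63/84 = 0.750.
The posterior is left-skewed, so the mode exceeds the mean.

MAP: 0.756. Posterior mean: 0.750.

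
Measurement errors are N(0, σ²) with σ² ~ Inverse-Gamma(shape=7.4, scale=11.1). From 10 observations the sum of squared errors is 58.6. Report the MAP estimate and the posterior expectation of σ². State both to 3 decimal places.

Posterior: Inverse-Gamma(shape = 7.4+10/2 = 12.4, scale = 11.1+58.6/2 = 40.4).
Mode = β/(α+1) = 40.4/13.4 = 3.015.
Mean = β/(α−1) = 40.4/11.4 = 3.544.

MAP: 3.015. Posterior mean: 3.544.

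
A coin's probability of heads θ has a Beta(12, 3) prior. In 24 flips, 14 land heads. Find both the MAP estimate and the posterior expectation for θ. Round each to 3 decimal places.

MAP: 0.676. Posterior mean: 0.667.

Posterior: Beta(12+14, 3+10) = Beta(26, 13).
Mode = (26−1)/(26+13−2) = 25/37 = 0.676.
Mean = 26/(26+13) = 26/39 = 0.667.
Mode > mean: the posterior has a left tail.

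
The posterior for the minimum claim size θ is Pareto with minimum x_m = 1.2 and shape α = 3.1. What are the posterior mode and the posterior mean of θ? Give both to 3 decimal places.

MAP: 1.200. Posterior mean: 1.771.

The Pareto density is strictly decreasing on [x_m, ∞), so the mode is x_m = 1.200.
Mean = α·x_m/(α−1) = 3.1·1.2/2.1 = 1.771.
Mean > mode: the posterior has a right tail.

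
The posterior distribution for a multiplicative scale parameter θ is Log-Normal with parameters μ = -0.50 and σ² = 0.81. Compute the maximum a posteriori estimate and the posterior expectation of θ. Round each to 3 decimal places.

MAP = 0.270, posterior mean = 0.909

Mode = exp(μ − σ²) = exp(-1.31) = 0.270.
Mean = exp(μ + σ²/2) = exp(-0.095) = 0.909.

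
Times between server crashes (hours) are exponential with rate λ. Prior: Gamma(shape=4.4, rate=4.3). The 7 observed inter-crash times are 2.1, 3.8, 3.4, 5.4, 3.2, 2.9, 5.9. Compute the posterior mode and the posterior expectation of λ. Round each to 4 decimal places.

MAP: 0.3355. Posterior mean: 0.3677.

Σ times = 26.7. Posterior: Gamma(shape = 4.4+7 = 11.4, rate = 4.3+26.7 = 31.0).
Mode = (α−1)/β = 10.4/31.0 = 0.3355.
Mean = α/β = 11.4/31.0 = 0.3677.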